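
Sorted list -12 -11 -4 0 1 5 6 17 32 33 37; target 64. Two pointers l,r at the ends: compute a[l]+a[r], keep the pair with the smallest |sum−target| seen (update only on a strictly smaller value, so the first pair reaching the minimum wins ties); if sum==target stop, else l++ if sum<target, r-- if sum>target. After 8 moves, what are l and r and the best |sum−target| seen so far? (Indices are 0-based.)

[0,10] -12+37=25 d=39 * → l++
[1,10] -11+37=26 d=38 * → l++
[2,10] -4+37=33 d=31 * → l++
[3,10] 0+37=37 d=27 * → l++
[4,10] 1+37=38 d=26 * → l++
[5,10] 5+37=42 d=22 * → l++
[6,10] 6+37=43 d=21 * → l++
[7,10] 17+37=54 d=10 * → l++

l=8, r=10, best |Δ|=10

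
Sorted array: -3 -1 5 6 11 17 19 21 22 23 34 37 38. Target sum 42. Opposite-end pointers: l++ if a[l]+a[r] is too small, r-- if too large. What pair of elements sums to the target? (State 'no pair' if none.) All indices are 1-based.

(5, 37)

l=1 r=13: -3+38=35 <42, l++
l=2 r=13: -1+38=37 <42, l++
l=3 r=13: 5+38=43 >42, r--
l=3 r=12: 5+37=42, found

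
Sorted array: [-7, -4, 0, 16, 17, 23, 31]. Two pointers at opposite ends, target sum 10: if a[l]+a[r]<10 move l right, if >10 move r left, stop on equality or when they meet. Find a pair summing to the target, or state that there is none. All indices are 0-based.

(-7, 17)

l=0 r=6: -7+31=24 >10, r--
l=0 r=5: -7+23=16 >10, r--
l=0 r=4: -7+17=10, found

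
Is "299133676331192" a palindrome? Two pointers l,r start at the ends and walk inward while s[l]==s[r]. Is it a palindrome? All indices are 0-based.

not a palindrome (mismatch at 2,12)

[0,14] '2'=='2' → l++,r--
[1,13] '9'=='9' → l++,r--
[2,12] '9'!='1' → stop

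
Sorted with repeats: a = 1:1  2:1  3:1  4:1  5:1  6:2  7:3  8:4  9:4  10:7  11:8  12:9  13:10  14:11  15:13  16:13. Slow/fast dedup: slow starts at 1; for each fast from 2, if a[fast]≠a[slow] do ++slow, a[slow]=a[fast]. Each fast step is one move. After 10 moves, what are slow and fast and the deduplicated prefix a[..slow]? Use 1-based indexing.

slow=6, fast=12, prefix=[1, 2, 3, 4, 7, 8]

slow=1 fast=2: a[fast]=1=a[slow] dup, fast++
slow=1 fast=3: a[fast]=1=a[slow] dup, fast++
slow=1 fast=4: a[fast]=1=a[slow] dup, fast++
slow=1 fast=5: a[fast]=1=a[slow] dup, fast++
slow=1 fast=6: a[fast]=2≠a[slow]=1 write a[2]=2, slow++,fast++
slow=2 fast=7: a[fast]=3≠a[slow]=2 write a[3]=3, slow++,fast++
slow=3 fast=8: a[fast]=4≠a[slow]=3 write a[4]=4, slow++,fast++
slow=4 fast=9: a[fast]=4=a[slow] dup, fast++
slow=4 fast=10: a[fast]=7≠a[slow]=4 write a[5]=7, slow++,fast++
slow=5 fast=11: a[fast]=8≠a[slow]=7 write a[6]=8, slow++,fast++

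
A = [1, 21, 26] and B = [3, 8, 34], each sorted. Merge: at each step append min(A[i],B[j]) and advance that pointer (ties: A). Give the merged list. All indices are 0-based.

[i=0,j=0] A[i]=1<=B[j]=3 take 1 → i++
[i=1,j=0] A[i]=21>B[j]=3 take 3 → j++
[i=1,j=1] A[i]=21>B[j]=8 take 8 → j++
[i=1,j=2] A[i]=21<=B[j]=34 take 21 → i++
[i=2,j=2] A[i]=26<=B[j]=34 take 26 → i++
[i=3,j=2] A done, take B[j]=34 → j++

[1, 3, 8, 21, 26, 34]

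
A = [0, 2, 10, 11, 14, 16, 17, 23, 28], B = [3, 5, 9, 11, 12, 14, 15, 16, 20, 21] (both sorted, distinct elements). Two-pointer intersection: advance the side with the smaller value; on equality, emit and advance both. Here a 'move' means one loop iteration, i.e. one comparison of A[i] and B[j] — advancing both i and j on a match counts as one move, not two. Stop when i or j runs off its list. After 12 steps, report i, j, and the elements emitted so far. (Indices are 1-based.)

[i=1,j=1] 0<3 → i++
[i=2,j=1] 2<3 → i++
[i=3,j=1] 10>3 → j++
[i=3,j=2] 10>5 → j++
[i=3,j=3] 10>9 → j++
[i=3,j=4] 10<11 → i++
[i=4,j=4] 11==11 emit → i++,j++
[i=5,j=5] 14>12 → j++
[i=5,j=6] 14==14 emit → i++,j++
[i=6,j=7] 16>15 → j++
[i=6,j=8] 16==16 emit → i++,j++
[i=7,j=9] 17<20 → i++

i=8, j=9, emitted=[11, 14, 16]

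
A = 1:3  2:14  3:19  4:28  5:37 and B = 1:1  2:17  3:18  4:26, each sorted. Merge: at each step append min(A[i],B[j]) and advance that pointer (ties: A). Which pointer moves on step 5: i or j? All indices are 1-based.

j

i=1 j=1: A[i]=3>B[j]=1 take 1, j++
i=1 j=2: A[i]=3<=B[j]=17 take 3, i++
i=2 j=2: A[i]=14<=B[j]=17 take 14, i++
i=3 j=2: A[i]=19>B[j]=17 take 17, j++
i=3 j=3: A[i]=19>B[j]=18 take 18, j++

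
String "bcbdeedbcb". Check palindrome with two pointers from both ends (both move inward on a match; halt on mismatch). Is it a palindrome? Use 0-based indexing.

l=0 r=9: 'b'=='b', l++,r--
l=1 r=8: 'c'=='c', l++,r--
l=2 r=7: 'b'=='b', l++,r--
l=3 r=6: 'd'=='d', l++,r--
l=4 r=5: 'e'=='e', l++,r--

palindrome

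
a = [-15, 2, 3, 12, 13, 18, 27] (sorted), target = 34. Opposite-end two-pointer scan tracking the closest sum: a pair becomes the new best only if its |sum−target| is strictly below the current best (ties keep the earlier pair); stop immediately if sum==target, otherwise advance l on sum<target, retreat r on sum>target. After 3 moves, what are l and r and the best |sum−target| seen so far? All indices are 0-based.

l=3, r=6, best |Δ|=4

[0,6] -15+27=12 d=22 * → l++
[1,6] 2+27=29 d=5 * → l++
[2,6] 3+27=30 d=4 * → l++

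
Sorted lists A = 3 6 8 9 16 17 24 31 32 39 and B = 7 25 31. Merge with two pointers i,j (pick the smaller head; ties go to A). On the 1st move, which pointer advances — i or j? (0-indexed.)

i

i=0 j=0: A[i]=3<=B[j]=7 take 3, i++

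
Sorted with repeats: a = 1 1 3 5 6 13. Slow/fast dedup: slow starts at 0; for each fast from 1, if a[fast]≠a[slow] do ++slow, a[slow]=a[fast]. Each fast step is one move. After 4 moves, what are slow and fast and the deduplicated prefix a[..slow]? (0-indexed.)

slow=3, fast=5, prefix=[1, 3, 5, 6]

slow=0 fast=1: a[fast]=1=a[slow] dup, fast++
slow=0 fast=2: a[fast]=3≠a[slow]=1 write a[1]=3, slow++,fast++
slow=1 fast=3: a[fast]=5≠a[slow]=3 write a[2]=5, slow++,fast++
slow=2 fast=4: a[fast]=6≠a[slow]=5 write a[3]=6, slow++,fast++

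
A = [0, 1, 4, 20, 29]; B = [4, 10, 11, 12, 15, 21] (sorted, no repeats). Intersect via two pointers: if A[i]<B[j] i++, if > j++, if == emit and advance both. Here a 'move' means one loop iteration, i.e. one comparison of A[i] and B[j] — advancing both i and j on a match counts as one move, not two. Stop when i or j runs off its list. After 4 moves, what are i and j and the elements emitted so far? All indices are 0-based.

i=3, j=2, emitted=[4]

[i=0,j=0] 0<4 → i++
[i=1,j=0] 1<4 → i++
[i=2,j=0] 4==4 emit → i++,j++
[i=3,j=1] 20>10 → j++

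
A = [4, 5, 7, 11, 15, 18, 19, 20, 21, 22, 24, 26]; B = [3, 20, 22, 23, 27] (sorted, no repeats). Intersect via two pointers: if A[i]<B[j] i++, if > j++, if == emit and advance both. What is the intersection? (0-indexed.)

[i=0,j=0] 4>3 → j++
[i=0,j=1] 4<20 → i++
[i=1,j=1] 5<20 → i++
[i=2,j=1] 7<20 → i++
[i=3,j=1] 11<20 → i++
[i=4,j=1] 15<20 → i++
[i=5,j=1] 18<20 → i++
[i=6,j=1] 19<20 → i++
[i=7,j=1] 20==20 emit → i++,j++
[i=8,j=2] 21<22 → i++
[i=9,j=2] 22==22 emit → i++,j++
[i=10,j=3] 24>23 → j++
[i=10,j=4] 24<27 → i++
[i=11,j=4] 26<27 → i++

intersection = [20, 22]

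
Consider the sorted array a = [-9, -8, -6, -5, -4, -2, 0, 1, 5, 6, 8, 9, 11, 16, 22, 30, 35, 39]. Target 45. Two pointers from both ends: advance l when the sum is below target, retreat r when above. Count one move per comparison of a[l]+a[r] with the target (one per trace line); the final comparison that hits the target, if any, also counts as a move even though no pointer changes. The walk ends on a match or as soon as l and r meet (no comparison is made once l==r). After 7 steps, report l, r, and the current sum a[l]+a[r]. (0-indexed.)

[0,17] -9+39=30 <45 → l++
[1,17] -8+39=31 <45 → l++
[2,17] -6+39=33 <45 → l++
[3,17] -5+39=34 <45 → l++
[4,17] -4+39=35 <45 → l++
[5,17] -2+39=37 <45 → l++
[6,17] 0+39=39 <45 → l++

l=7, r=17, sum=40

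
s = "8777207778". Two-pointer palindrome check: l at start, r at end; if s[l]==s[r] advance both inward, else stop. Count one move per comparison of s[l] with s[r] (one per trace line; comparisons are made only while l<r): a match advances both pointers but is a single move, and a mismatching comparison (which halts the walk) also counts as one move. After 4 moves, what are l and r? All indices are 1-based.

l=5, r=6

[1,10] '8'=='8' → l++,r--
[2,9] '7'=='7' → l++,r--
[3,8] '7'=='7' → l++,r--
[4,7] '7'=='7' → l++,r--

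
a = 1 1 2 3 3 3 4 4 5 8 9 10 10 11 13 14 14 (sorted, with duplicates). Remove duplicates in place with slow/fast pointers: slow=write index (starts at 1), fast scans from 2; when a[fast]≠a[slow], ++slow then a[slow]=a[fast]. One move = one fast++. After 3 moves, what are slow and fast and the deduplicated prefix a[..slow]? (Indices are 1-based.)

slow=3, fast=5, prefix=[1, 2, 3]

(s=1,f=2) a[fast]=1=a[slow] dup → fast++
(s=1,f=3) a[fast]=2≠a[slow]=1 write a[2]=2 → slow++,fast++
(s=2,f=4) a[fast]=3≠a[slow]=2 write a[3]=3 → slow++,fast++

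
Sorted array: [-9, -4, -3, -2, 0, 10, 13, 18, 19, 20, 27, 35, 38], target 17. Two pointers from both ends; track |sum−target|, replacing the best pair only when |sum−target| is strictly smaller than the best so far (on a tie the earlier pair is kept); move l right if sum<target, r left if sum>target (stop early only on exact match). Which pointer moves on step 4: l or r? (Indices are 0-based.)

l

[0,12] -9+38=29 d=12 * → r--
[0,11] -9+35=26 d=9 * → r--
[0,10] -9+27=18 d=1 * → r--
[0,9] -9+20=11 d=6 → l++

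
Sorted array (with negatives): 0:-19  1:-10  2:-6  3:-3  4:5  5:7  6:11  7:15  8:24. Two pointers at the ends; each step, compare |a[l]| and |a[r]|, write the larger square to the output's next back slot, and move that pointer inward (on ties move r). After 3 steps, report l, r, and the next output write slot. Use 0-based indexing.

l=1, r=6, next write slot=5

[0,8] |-19|<=|24| out[8]=576 → r--
[0,7] |-19|>|15| out[7]=361 → l++
[1,7] |-10|<=|15| out[6]=225 → r--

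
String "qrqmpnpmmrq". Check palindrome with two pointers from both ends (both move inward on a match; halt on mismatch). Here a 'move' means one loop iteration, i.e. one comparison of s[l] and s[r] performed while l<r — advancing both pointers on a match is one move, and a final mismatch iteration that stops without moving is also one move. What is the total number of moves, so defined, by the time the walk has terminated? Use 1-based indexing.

3 moves

[1,11] 'q'=='q' → l++,r--
[2,10] 'r'=='r' → l++,r--
[3,9] 'q'!='m' → stop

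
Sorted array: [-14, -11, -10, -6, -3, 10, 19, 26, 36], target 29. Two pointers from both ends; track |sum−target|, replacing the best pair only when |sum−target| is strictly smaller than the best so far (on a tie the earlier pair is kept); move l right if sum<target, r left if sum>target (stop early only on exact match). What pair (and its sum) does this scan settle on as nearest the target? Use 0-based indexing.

[0,8] -14+36=22 d=7 * → l++
[1,8] -11+36=25 d=4 * → l++
[2,8] -10+36=26 d=3 * → l++
[3,8] -6+36=30 d=1 * → r--
[3,7] -6+26=20 d=9 → l++
[4,7] -3+26=23 d=6 → l++
[5,7] 10+26=36 d=7 → r--
[5,6] 10+19=29 d=0 * → stop

pair (10, 19) with sum 29 (|Δ|=0)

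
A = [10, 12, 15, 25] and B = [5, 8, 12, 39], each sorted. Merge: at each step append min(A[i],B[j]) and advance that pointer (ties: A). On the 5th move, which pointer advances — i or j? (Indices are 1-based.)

i=1 j=1: A[i]=10>B[j]=5 take 5, j++
i=1 j=2: A[i]=10>B[j]=8 take 8, j++
i=1 j=3: A[i]=10<=B[j]=12 take 10, i++
i=2 j=3: A[i]=12<=B[j]=12 take 12, i++
i=3 j=3: A[i]=15>B[j]=12 take 12, j++

j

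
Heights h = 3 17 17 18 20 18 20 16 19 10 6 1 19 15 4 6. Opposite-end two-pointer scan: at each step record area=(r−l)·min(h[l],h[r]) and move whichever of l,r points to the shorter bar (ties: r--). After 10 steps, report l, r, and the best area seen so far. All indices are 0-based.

[0,15] min(3,6)*15=45 best=45 * → l++
[1,15] min(17,6)*14=84 best=84 * → r--
[1,14] min(17,4)*13=52 best=84 → r--
[1,13] min(17,15)*12=180 best=180 * → r--
[1,12] min(17,19)*11=187 best=187 * → l++
[2,12] min(17,19)*10=170 best=187 → l++
[3,12] min(18,19)*9=162 best=187 → l++
[4,12] min(20,19)*8=152 best=187 → r--
[4,11] min(20,1)*7=7 best=187 → r--
[4,10] min(20,6)*6=36 best=187 → r--

l=4, r=9, best area=187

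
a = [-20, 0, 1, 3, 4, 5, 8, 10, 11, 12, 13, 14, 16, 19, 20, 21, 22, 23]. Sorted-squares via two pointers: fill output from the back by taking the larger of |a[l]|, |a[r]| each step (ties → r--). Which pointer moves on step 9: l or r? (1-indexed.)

r

l=1 r=18: |-20|<=|23| out[18]=529, r--
l=1 r=17: |-20|<=|22| out[17]=484, r--
l=1 r=16: |-20|<=|21| out[16]=441, r--
l=1 r=15: |-20|<=|20| out[15]=400, r--
l=1 r=14: |-20|>|19| out[14]=400, l++
l=2 r=14: |0|<=|19| out[13]=361, r--
l=2 r=13: |0|<=|16| out[12]=256, r--
l=2 r=12: |0|<=|14| out[11]=196, r--
l=2 r=11: |0|<=|13| out[10]=169, r--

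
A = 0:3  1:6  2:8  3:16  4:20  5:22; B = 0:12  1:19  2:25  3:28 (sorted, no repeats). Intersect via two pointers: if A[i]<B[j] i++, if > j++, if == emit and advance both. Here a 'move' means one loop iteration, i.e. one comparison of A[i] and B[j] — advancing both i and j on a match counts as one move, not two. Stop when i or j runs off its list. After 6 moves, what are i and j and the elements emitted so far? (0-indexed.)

[i=0,j=0] 3<12 → i++
[i=1,j=0] 6<12 → i++
[i=2,j=0] 8<12 → i++
[i=3,j=0] 16>12 → j++
[i=3,j=1] 16<19 → i++
[i=4,j=1] 20>19 → j++

i=4, j=2, emitted=[]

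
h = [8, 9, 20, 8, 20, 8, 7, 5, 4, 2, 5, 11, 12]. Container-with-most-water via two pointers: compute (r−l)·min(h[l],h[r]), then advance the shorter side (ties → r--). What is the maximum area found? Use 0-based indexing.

[0,12] min(8,12)*12=96 best=96 * → l++
[1,12] min(9,12)*11=99 best=99 * → l++
[2,12] min(20,12)*10=120 best=120 * → r--
[2,11] min(20,11)*9=99 best=120 → r--
[2,10] min(20,5)*8=40 best=120 → r--
[2,9] min(20,2)*7=14 best=120 → r--
[2,8] min(20,4)*6=24 best=120 → r--
[2,7] min(20,5)*5=25 best=120 → r--
[2,6] min(20,7)*4=28 best=120 → r--
[2,5] min(20,8)*3=24 best=120 → r--
[2,4] min(20,20)*2=40 best=120 → r--
[2,3] min(20,8)*1=8 best=120 → r--

max area = 120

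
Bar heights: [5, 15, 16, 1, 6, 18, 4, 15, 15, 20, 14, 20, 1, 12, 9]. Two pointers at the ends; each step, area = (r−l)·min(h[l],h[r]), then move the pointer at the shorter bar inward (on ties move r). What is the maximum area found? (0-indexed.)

max area = 150

[0,14] min(5,9)*14=70 best=70 * → l++
[1,14] min(15,9)*13=117 best=117 * → r--
[1,13] min(15,12)*12=144 best=144 * → r--
[1,12] min(15,1)*11=11 best=144 → r--
[1,11] min(15,20)*10=150 best=150 * → l++
[2,11] min(16,20)*9=144 best=150 → l++
[3,11] min(1,20)*8=8 best=150 → l++
[4,11] min(6,20)*7=42 best=150 → l++
[5,11] min(18,20)*6=108 best=150 → l++
[6,11] min(4,20)*5=20 best=150 → l++
[7,11] min(15,20)*4=60 best=150 → l++
[8,11] min(15,20)*3=45 best=150 → l++
[9,11] min(20,20)*2=40 best=150 → r--
[9,10] min(20,14)*1=14 best=150 → r--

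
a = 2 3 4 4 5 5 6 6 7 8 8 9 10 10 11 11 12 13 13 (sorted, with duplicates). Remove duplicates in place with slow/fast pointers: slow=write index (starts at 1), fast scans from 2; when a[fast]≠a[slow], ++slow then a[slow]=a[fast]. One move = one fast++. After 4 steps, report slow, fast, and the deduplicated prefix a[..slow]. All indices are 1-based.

(s=1,f=2) a[fast]=3≠a[slow]=2 write a[2]=3 → slow++,fast++
(s=2,f=3) a[fast]=4≠a[slow]=3 write a[3]=4 → slow++,fast++
(s=3,f=4) a[fast]=4=a[slow] dup → fast++
(s=3,f=5) a[fast]=5≠a[slow]=4 write a[4]=5 → slow++,fast++

slow=4, fast=6, prefix=[2, 3, 4, 5]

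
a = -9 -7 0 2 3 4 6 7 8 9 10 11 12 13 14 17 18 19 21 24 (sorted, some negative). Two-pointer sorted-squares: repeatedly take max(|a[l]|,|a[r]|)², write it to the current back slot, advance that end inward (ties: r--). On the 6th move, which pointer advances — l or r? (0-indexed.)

[0,19] |-9|<=|24| out[19]=576 → r--
[0,18] |-9|<=|21| out[18]=441 → r--
[0,17] |-9|<=|19| out[17]=361 → r--
[0,16] |-9|<=|18| out[16]=324 → r--
[0,15] |-9|<=|17| out[15]=289 → r--
[0,14] |-9|<=|14| out[14]=196 → r--

r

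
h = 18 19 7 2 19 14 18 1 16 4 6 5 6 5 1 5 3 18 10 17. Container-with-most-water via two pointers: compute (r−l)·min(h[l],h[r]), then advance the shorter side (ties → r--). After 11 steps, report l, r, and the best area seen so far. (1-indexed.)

l=1 r=20: min(18,17)*19=323 best=323 *, r--
l=1 r=19: min(18,10)*18=180 best=323, r--
l=1 r=18: min(18,18)*17=306 best=323, r--
l=1 r=17: min(18,3)*16=48 best=323, r--
l=1 r=16: min(18,5)*15=75 best=323, r--
l=1 r=15: min(18,1)*14=14 best=323, r--
l=1 r=14: min(18,5)*13=65 best=323, r--
l=1 r=13: min(18,6)*12=72 best=323, r--
l=1 r=12: min(18,5)*11=55 best=323, r--
l=1 r=11: min(18,6)*10=60 best=323, r--
l=1 r=10: min(18,4)*9=36 best=323, r--

l=1, r=9, best area=323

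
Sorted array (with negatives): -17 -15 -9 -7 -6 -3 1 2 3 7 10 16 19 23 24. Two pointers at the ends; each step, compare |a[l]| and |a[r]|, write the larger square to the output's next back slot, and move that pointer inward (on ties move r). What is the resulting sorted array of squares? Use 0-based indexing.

l=0 r=14: |-17|<=|24| out[14]=576, r--
l=0 r=13: |-17|<=|23| out[13]=529, r--
l=0 r=12: |-17|<=|19| out[12]=361, r--
l=0 r=11: |-17|>|16| out[11]=289, l++
l=1 r=11: |-15|<=|16| out[10]=256, r--
l=1 r=10: |-15|>|10| out[9]=225, l++
l=2 r=10: |-9|<=|10| out[8]=100, r--
l=2 r=9: |-9|>|7| out[7]=81, l++
l=3 r=9: |-7|<=|7| out[6]=49, r--
l=3 r=8: |-7|>|3| out[5]=49, l++
l=4 r=8: |-6|>|3| out[4]=36, l++
l=5 r=8: |-3|<=|3| out[3]=9, r--
l=5 r=7: |-3|>|2| out[2]=9, l++
l=6 r=7: |1|<=|2| out[1]=4, r--
l=6 r=6: |1|<=|1| out[0]=1, r--

[1, 4, 9, 9, 36, 49, 49, 81, 100, 225, 256, 289, 361, 529, 576]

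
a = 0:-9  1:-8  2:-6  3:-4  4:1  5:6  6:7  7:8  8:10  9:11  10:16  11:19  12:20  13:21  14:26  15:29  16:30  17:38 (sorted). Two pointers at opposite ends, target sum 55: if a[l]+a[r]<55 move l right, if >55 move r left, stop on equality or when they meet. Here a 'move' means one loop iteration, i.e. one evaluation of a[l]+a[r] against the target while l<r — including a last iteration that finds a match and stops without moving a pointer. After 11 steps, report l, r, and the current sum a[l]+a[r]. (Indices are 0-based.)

l=11, r=17, sum=57

l=0 r=17: -9+38=29 <55, l++
l=1 r=17: -8+38=30 <55, l++
l=2 r=17: -6+38=32 <55, l++
l=3 r=17: -4+38=34 <55, l++
l=4 r=17: 1+38=39 <55, l++
l=5 r=17: 6+38=44 <55, l++
l=6 r=17: 7+38=45 <55, l++
l=7 r=17: 8+38=46 <55, l++
l=8 r=17: 10+38=48 <55, l++
l=9 r=17: 11+38=49 <55, l++
l=10 r=17: 16+38=54 <55, l++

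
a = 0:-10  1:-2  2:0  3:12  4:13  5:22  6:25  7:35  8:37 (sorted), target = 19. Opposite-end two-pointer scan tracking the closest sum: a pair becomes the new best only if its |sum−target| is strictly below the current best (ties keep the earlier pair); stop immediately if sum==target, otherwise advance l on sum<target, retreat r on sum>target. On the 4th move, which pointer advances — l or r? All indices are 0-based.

r

[0,8] -10+37=27 d=8 * → r--
[0,7] -10+35=25 d=6 * → r--
[0,6] -10+25=15 d=4 * → l++
[1,6] -2+25=23 d=4 → r--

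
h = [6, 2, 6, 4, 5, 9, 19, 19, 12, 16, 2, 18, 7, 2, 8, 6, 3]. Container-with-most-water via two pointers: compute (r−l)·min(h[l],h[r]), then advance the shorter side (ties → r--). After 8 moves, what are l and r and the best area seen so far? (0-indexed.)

l=5, r=13, best area=90

l=0 r=16: min(6,3)*16=48 best=48 *, r--
l=0 r=15: min(6,6)*15=90 best=90 *, r--
l=0 r=14: min(6,8)*14=84 best=90, l++
l=1 r=14: min(2,8)*13=26 best=90, l++
l=2 r=14: min(6,8)*12=72 best=90, l++
l=3 r=14: min(4,8)*11=44 best=90, l++
l=4 r=14: min(5,8)*10=50 best=90, l++
l=5 r=14: min(9,8)*9=72 best=90, r--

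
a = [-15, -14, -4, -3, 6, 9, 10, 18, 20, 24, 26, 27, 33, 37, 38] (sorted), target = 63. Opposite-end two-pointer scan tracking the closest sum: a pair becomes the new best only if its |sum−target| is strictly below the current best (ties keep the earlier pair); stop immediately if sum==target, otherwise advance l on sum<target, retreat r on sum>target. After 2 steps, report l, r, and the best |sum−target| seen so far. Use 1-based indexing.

[1,15] -15+38=23 d=40 * → l++
[2,15] -14+38=24 d=39 * → l++

l=3, r=15, best |Δ|=39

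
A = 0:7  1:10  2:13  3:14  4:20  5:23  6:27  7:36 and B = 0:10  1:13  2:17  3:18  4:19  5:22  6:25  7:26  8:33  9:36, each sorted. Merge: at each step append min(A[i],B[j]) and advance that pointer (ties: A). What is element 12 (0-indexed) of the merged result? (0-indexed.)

merged[12] = 25

[i=0,j=0] A[i]=7<=B[j]=10 take 7 → i++
[i=1,j=0] A[i]=10<=B[j]=10 take 10 → i++
[i=2,j=0] A[i]=13>B[j]=10 take 10 → j++
[i=2,j=1] A[i]=13<=B[j]=13 take 13 → i++
[i=3,j=1] A[i]=14>B[j]=13 take 13 → j++
[i=3,j=2] A[i]=14<=B[j]=17 take 14 → i++
[i=4,j=2] A[i]=20>B[j]=17 take 17 → j++
[i=4,j=3] A[i]=20>B[j]=18 take 18 → j++
[i=4,j=4] A[i]=20>B[j]=19 take 19 → j++
[i=4,j=5] A[i]=20<=B[j]=22 take 20 → i++
[i=5,j=5] A[i]=23>B[j]=22 take 22 → j++
[i=5,j=6] A[i]=23<=B[j]=25 take 23 → i++
[i=6,j=6] A[i]=27>B[j]=25 take 25 → j++
[i=6,j=7] A[i]=27>B[j]=26 take 26 → j++
[i=6,j=8] A[i]=27<=B[j]=33 take 27 → i++
[i=7,j=8] A[i]=36>B[j]=33 take 33 → j++
[i=7,j=9] A[i]=36<=B[j]=36 take 36 → i++
[i=8,j=9] A done, take B[j]=36 → j++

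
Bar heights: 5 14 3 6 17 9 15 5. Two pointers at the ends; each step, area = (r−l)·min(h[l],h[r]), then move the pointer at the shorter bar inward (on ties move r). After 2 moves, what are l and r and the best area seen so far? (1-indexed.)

l=2, r=7, best area=35

[1,8] min(5,5)*7=35 best=35 * → r--
[1,7] min(5,15)*6=30 best=35 → l++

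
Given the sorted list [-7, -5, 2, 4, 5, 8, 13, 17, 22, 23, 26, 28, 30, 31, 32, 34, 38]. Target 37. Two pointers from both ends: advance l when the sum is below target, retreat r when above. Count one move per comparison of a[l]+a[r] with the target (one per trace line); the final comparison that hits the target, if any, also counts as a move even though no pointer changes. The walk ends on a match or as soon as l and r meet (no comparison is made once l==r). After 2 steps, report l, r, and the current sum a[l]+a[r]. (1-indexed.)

l=1 r=17: -7+38=31 <37, l++
l=2 r=17: -5+38=33 <37, l++

l=3, r=17, sum=40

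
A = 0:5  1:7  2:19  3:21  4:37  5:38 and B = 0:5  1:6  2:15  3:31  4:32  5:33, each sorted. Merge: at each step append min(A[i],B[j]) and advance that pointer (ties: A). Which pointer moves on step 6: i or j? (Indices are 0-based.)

i=0 j=0: A[i]=5<=B[j]=5 take 5, i++
i=1 j=0: A[i]=7>B[j]=5 take 5, j++
i=1 j=1: A[i]=7>B[j]=6 take 6, j++
i=1 j=2: A[i]=7<=B[j]=15 take 7, i++
i=2 j=2: A[i]=19>B[j]=15 take 15, j++
i=2 j=3: A[i]=19<=B[j]=31 take 19, i++

i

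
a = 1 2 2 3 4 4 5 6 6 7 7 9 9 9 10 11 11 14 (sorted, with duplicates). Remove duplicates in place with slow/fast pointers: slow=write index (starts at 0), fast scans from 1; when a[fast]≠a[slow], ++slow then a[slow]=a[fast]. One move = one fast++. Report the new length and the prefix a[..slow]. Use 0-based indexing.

(s=0,f=1) a[fast]=2≠a[slow]=1 write a[1]=2 → slow++,fast++
(s=1,f=2) a[fast]=2=a[slow] dup → fast++
(s=1,f=3) a[fast]=3≠a[slow]=2 write a[2]=3 → slow++,fast++
(s=2,f=4) a[fast]=4≠a[slow]=3 write a[3]=4 → slow++,fast++
(s=3,f=5) a[fast]=4=a[slow] dup → fast++
(s=3,f=6) a[fast]=5≠a[slow]=4 write a[4]=5 → slow++,fast++
(s=4,f=7) a[fast]=6≠a[slow]=5 write a[5]=6 → slow++,fast++
(s=5,f=8) a[fast]=6=a[slow] dup → fast++
(s=5,f=9) a[fast]=7≠a[slow]=6 write a[6]=7 → slow++,fast++
(s=6,f=10) a[fast]=7=a[slow] dup → fast++
(s=6,f=11) a[fast]=9≠a[slow]=7 write a[7]=9 → slow++,fast++
(s=7,f=12) a[fast]=9=a[slow] dup → fast++
(s=7,f=13) a[fast]=9=a[slow] dup → fast++
(s=7,f=14) a[fast]=10≠a[slow]=9 write a[8]=10 → slow++,fast++
(s=8,f=15) a[fast]=11≠a[slow]=10 write a[9]=11 → slow++,fast++
(s=9,f=16) a[fast]=11=a[slow] dup → fast++
(s=9,f=17) a[fast]=14≠a[slow]=11 write a[10]=14 → slow++,fast++

length 11; prefix = [1, 2, 3, 4, 5, 6, 7, 9, 10, 11, 14]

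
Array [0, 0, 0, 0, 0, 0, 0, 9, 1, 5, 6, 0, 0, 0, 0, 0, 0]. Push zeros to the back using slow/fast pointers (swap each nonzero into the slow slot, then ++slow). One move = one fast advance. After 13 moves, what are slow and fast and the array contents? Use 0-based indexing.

(s=0,f=0) a[fast]=0 → fast++
(s=0,f=1) a[fast]=0 → fast++
(s=0,f=2) a[fast]=0 → fast++
(s=0,f=3) a[fast]=0 → fast++
(s=0,f=4) a[fast]=0 → fast++
(s=0,f=5) a[fast]=0 → fast++
(s=0,f=6) a[fast]=0 → fast++
(s=0,f=7) a[fast]=9≠0 swap→a[0]=9 → slow++,fast++
(s=1,f=8) a[fast]=1≠0 swap→a[1]=1 → slow++,fast++
(s=2,f=9) a[fast]=5≠0 swap→a[2]=5 → slow++,fast++
(s=3,f=10) a[fast]=6≠0 swap→a[3]=6 → slow++,fast++
(s=4,f=11) a[fast]=0 → fast++
(s=4,f=12) a[fast]=0 → fast++

slow=4, fast=13, a=[9, 1, 5, 6, 0, 0, 0, 0, 0, 0, 0, 0, 0, 0, 0, 0, 0]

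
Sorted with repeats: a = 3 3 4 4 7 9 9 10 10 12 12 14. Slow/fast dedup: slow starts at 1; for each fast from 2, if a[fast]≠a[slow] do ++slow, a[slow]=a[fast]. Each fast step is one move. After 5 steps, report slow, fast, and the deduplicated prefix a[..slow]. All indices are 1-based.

(s=1,f=2) a[fast]=3=a[slow] dup → fast++
(s=1,f=3) a[fast]=4≠a[slow]=3 write a[2]=4 → slow++,fast++
(s=2,f=4) a[fast]=4=a[slow] dup → fast++
(s=2,f=5) a[fast]=7≠a[slow]=4 write a[3]=7 → slow++,fast++
(s=3,f=6) a[fast]=9≠a[slow]=7 write a[4]=9 → slow++,fast++

slow=4, fast=7, prefix=[3, 4, 7, 9]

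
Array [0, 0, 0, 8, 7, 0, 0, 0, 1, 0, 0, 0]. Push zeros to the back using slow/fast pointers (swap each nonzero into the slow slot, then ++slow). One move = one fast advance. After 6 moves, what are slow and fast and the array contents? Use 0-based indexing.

slow=2, fast=6, a=[8, 7, 0, 0, 0, 0, 0, 0, 1, 0, 0, 0]

slow=0 fast=0: a[fast]=0, fast++
slow=0 fast=1: a[fast]=0, fast++
slow=0 fast=2: a[fast]=0, fast++
slow=0 fast=3: a[fast]=8≠0 swap→a[0]=8, slow++,fast++
slow=1 fast=4: a[fast]=7≠0 swap→a[1]=7, slow++,fast++
slow=2 fast=5: a[fast]=0, fast++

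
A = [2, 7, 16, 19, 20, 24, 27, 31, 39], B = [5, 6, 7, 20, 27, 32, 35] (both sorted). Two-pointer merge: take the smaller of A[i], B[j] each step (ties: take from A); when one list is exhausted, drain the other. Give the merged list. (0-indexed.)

i=0 j=0: A[i]=2<=B[j]=5 take 2, i++
i=1 j=0: A[i]=7>B[j]=5 take 5, j++
i=1 j=1: A[i]=7>B[j]=6 take 6, j++
i=1 j=2: A[i]=7<=B[j]=7 take 7, i++
i=2 j=2: A[i]=16>B[j]=7 take 7, j++
i=2 j=3: A[i]=16<=B[j]=20 take 16, i++
i=3 j=3: A[i]=19<=B[j]=20 take 19, i++
i=4 j=3: A[i]=20<=B[j]=20 take 20, i++
i=5 j=3: A[i]=24>B[j]=20 take 20, j++
i=5 j=4: A[i]=24<=B[j]=27 take 24, i++
i=6 j=4: A[i]=27<=B[j]=27 take 27, i++
i=7 j=4: A[i]=31>B[j]=27 take 27, j++
i=7 j=5: A[i]=31<=B[j]=32 take 31, i++
i=8 j=5: A[i]=39>B[j]=32 take 32, j++
i=8 j=6: A[i]=39>B[j]=35 take 35, j++
i=8 j=7: B done, take A[i]=39, i++

[2, 5, 6, 7, 7, 16, 19, 20, 20, 24, 27, 27, 31, 32, 35, 39]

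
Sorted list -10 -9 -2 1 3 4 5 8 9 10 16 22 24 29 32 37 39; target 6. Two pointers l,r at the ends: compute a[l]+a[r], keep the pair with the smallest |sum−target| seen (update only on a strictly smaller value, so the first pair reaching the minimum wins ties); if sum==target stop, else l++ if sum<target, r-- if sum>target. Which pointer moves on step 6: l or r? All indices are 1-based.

l=1 r=17: -10+39=29 d=23 *, r--
l=1 r=16: -10+37=27 d=21 *, r--
l=1 r=15: -10+32=22 d=16 *, r--
l=1 r=14: -10+29=19 d=13 *, r--
l=1 r=13: -10+24=14 d=8 *, r--
l=1 r=12: -10+22=12 d=6 *, r--

r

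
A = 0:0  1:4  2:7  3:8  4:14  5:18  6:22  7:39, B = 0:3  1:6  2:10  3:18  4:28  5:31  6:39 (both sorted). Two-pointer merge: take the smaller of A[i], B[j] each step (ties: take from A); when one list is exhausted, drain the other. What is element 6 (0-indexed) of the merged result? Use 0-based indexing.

[i=0,j=0] A[i]=0<=B[j]=3 take 0 → i++
[i=1,j=0] A[i]=4>B[j]=3 take 3 → j++
[i=1,j=1] A[i]=4<=B[j]=6 take 4 → i++
[i=2,j=1] A[i]=7>B[j]=6 take 6 → j++
[i=2,j=2] A[i]=7<=B[j]=10 take 7 → i++
[i=3,j=2] A[i]=8<=B[j]=10 take 8 → i++
[i=4,j=2] A[i]=14>B[j]=10 take 10 → j++
[i=4,j=3] A[i]=14<=B[j]=18 take 14 → i++
[i=5,j=3] A[i]=18<=B[j]=18 take 18 → i++
[i=6,j=3] A[i]=22>B[j]=18 take 18 → j++
[i=6,j=4] A[i]=22<=B[j]=28 take 22 → i++
[i=7,j=4] A[i]=39>B[j]=28 take 28 → j++
[i=7,j=5] A[i]=39>B[j]=31 take 31 → j++
[i=7,j=6] A[i]=39<=B[j]=39 take 39 → i++
[i=8,j=6] A done, take B[j]=39 → j++

merged[6] = 10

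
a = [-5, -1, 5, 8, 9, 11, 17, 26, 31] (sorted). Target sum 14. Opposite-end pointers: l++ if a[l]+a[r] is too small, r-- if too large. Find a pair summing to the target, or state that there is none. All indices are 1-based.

(5, 9)

l=1 r=9: -5+31=26 >14, r--
l=1 r=8: -5+26=21 >14, r--
l=1 r=7: -5+17=12 <14, l++
l=2 r=7: -1+17=16 >14, r--
l=2 r=6: -1+11=10 <14, l++
l=3 r=6: 5+11=16 >14, r--
l=3 r=5: 5+9=14, found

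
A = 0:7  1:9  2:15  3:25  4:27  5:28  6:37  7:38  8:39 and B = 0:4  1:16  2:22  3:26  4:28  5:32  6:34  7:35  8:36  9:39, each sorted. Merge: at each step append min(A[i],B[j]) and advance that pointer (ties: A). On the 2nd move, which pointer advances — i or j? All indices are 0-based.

i=0 j=0: A[i]=7>B[j]=4 take 4, j++
i=0 j=1: A[i]=7<=B[j]=16 take 7, i++

i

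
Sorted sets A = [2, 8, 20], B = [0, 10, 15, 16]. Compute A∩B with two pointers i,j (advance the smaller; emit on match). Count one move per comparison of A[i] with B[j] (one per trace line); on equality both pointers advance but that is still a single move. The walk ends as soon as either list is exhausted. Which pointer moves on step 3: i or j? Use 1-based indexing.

i

i=1 j=1: 2>0, j++
i=1 j=2: 2<10, i++
i=2 j=2: 8<10, i++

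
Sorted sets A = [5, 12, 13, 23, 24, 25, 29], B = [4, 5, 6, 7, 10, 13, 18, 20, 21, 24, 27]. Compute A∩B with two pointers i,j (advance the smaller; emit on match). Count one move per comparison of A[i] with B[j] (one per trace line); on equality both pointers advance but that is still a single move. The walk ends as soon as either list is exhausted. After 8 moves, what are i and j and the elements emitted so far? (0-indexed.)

i=3, j=7, emitted=[5, 13]

i=0 j=0: 5>4, j++
i=0 j=1: 5==5 emit, i++,j++
i=1 j=2: 12>6, j++
i=1 j=3: 12>7, j++
i=1 j=4: 12>10, j++
i=1 j=5: 12<13, i++
i=2 j=5: 13==13 emit, i++,j++
i=3 j=6: 23>18, j++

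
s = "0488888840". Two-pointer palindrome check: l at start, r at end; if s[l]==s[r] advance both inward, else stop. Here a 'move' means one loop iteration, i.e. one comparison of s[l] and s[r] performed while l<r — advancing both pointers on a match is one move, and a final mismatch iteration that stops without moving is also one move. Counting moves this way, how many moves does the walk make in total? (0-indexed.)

[0,9] '0'=='0' → l++,r--
[1,8] '4'=='4' → l++,r--
[2,7] '8'=='8' → l++,r--
[3,6] '8'=='8' → l++,r--
[4,5] '8'=='8' → l++,r--

5 moves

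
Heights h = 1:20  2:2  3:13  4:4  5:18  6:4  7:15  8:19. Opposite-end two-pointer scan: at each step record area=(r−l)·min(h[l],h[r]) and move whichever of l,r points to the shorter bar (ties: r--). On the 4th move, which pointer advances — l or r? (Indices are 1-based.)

[1,8] min(20,19)*7=133 best=133 * → r--
[1,7] min(20,15)*6=90 best=133 → r--
[1,6] min(20,4)*5=20 best=133 → r--
[1,5] min(20,18)*4=72 best=133 → r--

r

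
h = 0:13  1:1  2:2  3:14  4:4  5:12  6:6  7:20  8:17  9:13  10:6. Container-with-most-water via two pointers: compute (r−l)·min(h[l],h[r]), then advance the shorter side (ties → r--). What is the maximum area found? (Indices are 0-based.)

max area = 117

[0,10] min(13,6)*10=60 best=60 * → r--
[0,9] min(13,13)*9=117 best=117 * → r--
[0,8] min(13,17)*8=104 best=117 → l++
[1,8] min(1,17)*7=7 best=117 → l++
[2,8] min(2,17)*6=12 best=117 → l++
[3,8] min(14,17)*5=70 best=117 → l++
[4,8] min(4,17)*4=16 best=117 → l++
[5,8] min(12,17)*3=36 best=117 → l++
[6,8] min(6,17)*2=12 best=117 → l++
[7,8] min(20,17)*1=17 best=117 → r--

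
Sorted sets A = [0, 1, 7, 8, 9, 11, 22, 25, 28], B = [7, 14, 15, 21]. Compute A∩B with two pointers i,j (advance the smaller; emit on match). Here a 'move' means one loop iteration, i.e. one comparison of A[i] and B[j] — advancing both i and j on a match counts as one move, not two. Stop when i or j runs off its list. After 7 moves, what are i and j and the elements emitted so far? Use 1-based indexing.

i=7, j=3, emitted=[7]

i=1 j=1: 0<7, i++
i=2 j=1: 1<7, i++
i=3 j=1: 7==7 emit, i++,j++
i=4 j=2: 8<14, i++
i=5 j=2: 9<14, i++
i=6 j=2: 11<14, i++
i=7 j=2: 22>14, j++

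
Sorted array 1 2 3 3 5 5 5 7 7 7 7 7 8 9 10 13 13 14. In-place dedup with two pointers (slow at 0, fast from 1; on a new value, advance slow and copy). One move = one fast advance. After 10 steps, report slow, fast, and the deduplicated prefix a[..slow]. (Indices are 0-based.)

slow=4, fast=11, prefix=[1, 2, 3, 5, 7]

(s=0,f=1) a[fast]=2≠a[slow]=1 write a[1]=2 → slow++,fast++
(s=1,f=2) a[fast]=3≠a[slow]=2 write a[2]=3 → slow++,fast++
(s=2,f=3) a[fast]=3=a[slow] dup → fast++
(s=2,f=4) a[fast]=5≠a[slow]=3 write a[3]=5 → slow++,fast++
(s=3,f=5) a[fast]=5=a[slow] dup → fast++
(s=3,f=6) a[fast]=5=a[slow] dup → fast++
(s=3,f=7) a[fast]=7≠a[slow]=5 write a[4]=7 → slow++,fast++
(s=4,f=8) a[fast]=7=a[slow] dup → fast++
(s=4,f=9) a[fast]=7=a[slow] dup → fast++
(s=4,f=10) a[fast]=7=a[slow] dup → fast++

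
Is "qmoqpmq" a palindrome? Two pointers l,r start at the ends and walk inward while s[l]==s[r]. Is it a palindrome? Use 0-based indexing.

not a palindrome (mismatch at 2,4)

[0,6] 'q'=='q' → l++,r--
[1,5] 'm'=='m' → l++,r--
[2,4] 'o'!='p' → stop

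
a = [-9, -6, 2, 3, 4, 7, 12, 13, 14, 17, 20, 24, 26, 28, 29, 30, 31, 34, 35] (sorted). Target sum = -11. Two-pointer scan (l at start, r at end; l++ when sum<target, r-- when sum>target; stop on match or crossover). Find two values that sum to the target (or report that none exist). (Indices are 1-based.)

l=1 r=19: -9+35=26 >-11, r--
l=1 r=18: -9+34=25 >-11, r--
l=1 r=17: -9+31=22 >-11, r--
l=1 r=16: -9+30=21 >-11, r--
l=1 r=15: -9+29=20 >-11, r--
l=1 r=14: -9+28=19 >-11, r--
l=1 r=13: -9+26=17 >-11, r--
l=1 r=12: -9+24=15 >-11, r--
l=1 r=11: -9+20=11 >-11, r--
l=1 r=10: -9+17=8 >-11, r--
l=1 r=9: -9+14=5 >-11, r--
l=1 r=8: -9+13=4 >-11, r--
l=1 r=7: -9+12=3 >-11, r--
l=1 r=6: -9+7=-2 >-11, r--
l=1 r=5: -9+4=-5 >-11, r--
l=1 r=4: -9+3=-6 >-11, r--
l=1 r=3: -9+2=-7 >-11, r--
l=1 r=2: -9+-6=-15 <-11, l++

no pair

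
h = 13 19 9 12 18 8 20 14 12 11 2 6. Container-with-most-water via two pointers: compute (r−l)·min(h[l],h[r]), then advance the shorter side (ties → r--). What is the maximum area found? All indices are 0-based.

[0,11] min(13,6)*11=66 best=66 * → r--
[0,10] min(13,2)*10=20 best=66 → r--
[0,9] min(13,11)*9=99 best=99 * → r--
[0,8] min(13,12)*8=96 best=99 → r--
[0,7] min(13,14)*7=91 best=99 → l++
[1,7] min(19,14)*6=84 best=99 → r--
[1,6] min(19,20)*5=95 best=99 → l++
[2,6] min(9,20)*4=36 best=99 → l++
[3,6] min(12,20)*3=36 best=99 → l++
[4,6] min(18,20)*2=36 best=99 → l++
[5,6] min(8,20)*1=8 best=99 → l++

max area = 99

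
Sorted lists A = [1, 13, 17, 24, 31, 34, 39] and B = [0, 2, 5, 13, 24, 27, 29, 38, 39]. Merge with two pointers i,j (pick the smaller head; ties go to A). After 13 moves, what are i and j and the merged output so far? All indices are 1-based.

[i=1,j=1] A[i]=1>B[j]=0 take 0 → j++
[i=1,j=2] A[i]=1<=B[j]=2 take 1 → i++
[i=2,j=2] A[i]=13>B[j]=2 take 2 → j++
[i=2,j=3] A[i]=13>B[j]=5 take 5 → j++
[i=2,j=4] A[i]=13<=B[j]=13 take 13 → i++
[i=3,j=4] A[i]=17>B[j]=13 take 13 → j++
[i=3,j=5] A[i]=17<=B[j]=24 take 17 → i++
[i=4,j=5] A[i]=24<=B[j]=24 take 24 → i++
[i=5,j=5] A[i]=31>B[j]=24 take 24 → j++
[i=5,j=6] A[i]=31>B[j]=27 take 27 → j++
[i=5,j=7] A[i]=31>B[j]=29 take 29 → j++
[i=5,j=8] A[i]=31<=B[j]=38 take 31 → i++
[i=6,j=8] A[i]=34<=B[j]=38 take 34 → i++

i=7, j=8, merged so far=[0, 1, 2, 5, 13, 13, 17, 24, 24, 27, 29, 31, 34]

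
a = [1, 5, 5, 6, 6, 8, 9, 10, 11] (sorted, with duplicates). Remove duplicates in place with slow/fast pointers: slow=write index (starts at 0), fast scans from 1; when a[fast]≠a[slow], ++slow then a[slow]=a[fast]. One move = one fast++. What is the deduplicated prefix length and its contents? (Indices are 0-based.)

length 7; prefix = [1, 5, 6, 8, 9, 10, 11]

slow=0 fast=1: a[fast]=5≠a[slow]=1 write a[1]=5, slow++,fast++
slow=1 fast=2: a[fast]=5=a[slow] dup, fast++
slow=1 fast=3: a[fast]=6≠a[slow]=5 write a[2]=6, slow++,fast++
slow=2 fast=4: a[fast]=6=a[slow] dup, fast++
slow=2 fast=5: a[fast]=8≠a[slow]=6 write a[3]=8, slow++,fast++
slow=3 fast=6: a[fast]=9≠a[slow]=8 write a[4]=9, slow++,fast++
slow=4 fast=7: a[fast]=10≠a[slow]=9 write a[5]=10, slow++,fast++
slow=5 fast=8: a[fast]=11≠a[slow]=10 write a[6]=11, slow++,fast++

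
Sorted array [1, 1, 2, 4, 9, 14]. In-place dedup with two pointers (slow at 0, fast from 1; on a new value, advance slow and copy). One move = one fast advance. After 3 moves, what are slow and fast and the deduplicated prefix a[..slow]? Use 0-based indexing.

(s=0,f=1) a[fast]=1=a[slow] dup → fast++
(s=0,f=2) a[fast]=2≠a[slow]=1 write a[1]=2 → slow++,fast++
(s=1,f=3) a[fast]=4≠a[slow]=2 write a[2]=4 → slow++,fast++

slow=2, fast=4, prefix=[1, 2, 4]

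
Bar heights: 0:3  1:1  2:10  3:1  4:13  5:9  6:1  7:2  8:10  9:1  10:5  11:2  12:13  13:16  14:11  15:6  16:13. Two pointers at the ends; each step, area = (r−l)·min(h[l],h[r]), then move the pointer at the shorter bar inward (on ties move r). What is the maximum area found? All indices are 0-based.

max area = 156

l=0 r=16: min(3,13)*16=48 best=48 *, l++
l=1 r=16: min(1,13)*15=15 best=48, l++
l=2 r=16: min(10,13)*14=140 best=140 *, l++
l=3 r=16: min(1,13)*13=13 best=140, l++
l=4 r=16: min(13,13)*12=156 best=156 *, r--
l=4 r=15: min(13,6)*11=66 best=156, r--
l=4 r=14: min(13,11)*10=110 best=156, r--
l=4 r=13: min(13,16)*9=117 best=156, l++
l=5 r=13: min(9,16)*8=72 best=156, l++
l=6 r=13: min(1,16)*7=7 best=156, l++
l=7 r=13: min(2,16)*6=12 best=156, l++
l=8 r=13: min(10,16)*5=50 best=156, l++
l=9 r=13: min(1,16)*4=4 best=156, l++
l=10 r=13: min(5,16)*3=15 best=156, l++
l=11 r=13: min(2,16)*2=4 best=156, l++
l=12 r=13: min(13,16)*1=13 best=156, l++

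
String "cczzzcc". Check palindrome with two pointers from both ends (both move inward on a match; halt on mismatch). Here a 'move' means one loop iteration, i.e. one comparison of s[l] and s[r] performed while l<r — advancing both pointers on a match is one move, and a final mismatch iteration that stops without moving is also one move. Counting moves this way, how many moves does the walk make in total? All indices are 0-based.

3 moves

l=0 r=6: 'c'=='c', l++,r--
l=1 r=5: 'c'=='c', l++,r--
l=2 r=4: 'z'=='z', l++,r--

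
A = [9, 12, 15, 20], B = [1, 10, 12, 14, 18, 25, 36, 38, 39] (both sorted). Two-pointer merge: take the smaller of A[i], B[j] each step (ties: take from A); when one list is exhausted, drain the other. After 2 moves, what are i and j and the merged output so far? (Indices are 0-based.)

i=1, j=1, merged so far=[1, 9]

i=0 j=0: A[i]=9>B[j]=1 take 1, j++
i=0 j=1: A[i]=9<=B[j]=10 take 9, i++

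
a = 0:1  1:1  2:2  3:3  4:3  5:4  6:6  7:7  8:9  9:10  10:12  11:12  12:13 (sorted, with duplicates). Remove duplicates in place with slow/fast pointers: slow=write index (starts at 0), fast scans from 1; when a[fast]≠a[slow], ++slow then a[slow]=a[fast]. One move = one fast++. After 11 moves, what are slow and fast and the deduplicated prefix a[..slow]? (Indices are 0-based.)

slow=0 fast=1: a[fast]=1=a[slow] dup, fast++
slow=0 fast=2: a[fast]=2≠a[slow]=1 write a[1]=2, slow++,fast++
slow=1 fast=3: a[fast]=3≠a[slow]=2 write a[2]=3, slow++,fast++
slow=2 fast=4: a[fast]=3=a[slow] dup, fast++
slow=2 fast=5: a[fast]=4≠a[slow]=3 write a[3]=4, slow++,fast++
slow=3 fast=6: a[fast]=6≠a[slow]=4 write a[4]=6, slow++,fast++
slow=4 fast=7: a[fast]=7≠a[slow]=6 write a[5]=7, slow++,fast++
slow=5 fast=8: a[fast]=9≠a[slow]=7 write a[6]=9, slow++,fast++
slow=6 fast=9: a[fast]=10≠a[slow]=9 write a[7]=10, slow++,fast++
slow=7 fast=10: a[fast]=12≠a[slow]=10 write a[8]=12, slow++,fast++
slow=8 fast=11: a[fast]=12=a[slow] dup, fast++

slow=8, fast=12, prefix=[1, 2, 3, 4, 6, 7, 9, 10, 12]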